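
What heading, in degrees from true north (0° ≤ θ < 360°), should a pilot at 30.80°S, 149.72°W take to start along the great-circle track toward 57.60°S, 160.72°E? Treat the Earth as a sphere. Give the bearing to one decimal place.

216.7°

Δλ = 160.72 − -149.72 = 310.44°; wrapped into (−180°, 180°]: -49.56°.
θ = atan2( sin Δλ · cos φ₂ , cos φ₁ · sin φ₂ − sin φ₁ · cos φ₂ · cos Δλ )
  = atan2(-0.40781, -0.54728) = -143.308° → normalised to [0°, 360°): 216.692°.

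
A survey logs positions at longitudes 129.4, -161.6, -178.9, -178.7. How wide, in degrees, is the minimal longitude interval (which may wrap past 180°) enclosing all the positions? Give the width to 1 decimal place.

69.0°

Sort the longitudes: -178.9°, -178.7°, -161.6°, +129.4°.
Eastward gaps between consecutive values (wrapping around): 0.2°, 17.1°, 291.0°, 51.7°.
Largest gap = 291.0° ⇒ minimal covering band is its complement: 360° − 291.0° = 69.0°.
Band runs from +129.4° eastward to -161.6°, crossing the antimeridian.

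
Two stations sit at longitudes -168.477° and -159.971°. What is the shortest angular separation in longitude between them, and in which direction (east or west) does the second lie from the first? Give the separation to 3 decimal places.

Raw difference: -159.971 − -168.477 = 8.506°.
Normalise into (−180°, 180°]: 8.506° stays 8.506°.
Positive ⇒ the second point lies to the east; separation 8.506°.

8.506° east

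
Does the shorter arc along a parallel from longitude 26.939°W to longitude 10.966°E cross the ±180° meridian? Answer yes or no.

No

Signed shortest Δλ = ((10.966 − -26.939 + 180) mod 360) − 180 = 37.905°.
Going east by 37.905° from -26.939° reaches +10.966° without touching 180°.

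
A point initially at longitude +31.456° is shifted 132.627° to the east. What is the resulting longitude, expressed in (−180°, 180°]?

Start at +31.456°; shift +132.627° → +164.083°.
+164.083° already lies in (−180°, 180°].

+164.083°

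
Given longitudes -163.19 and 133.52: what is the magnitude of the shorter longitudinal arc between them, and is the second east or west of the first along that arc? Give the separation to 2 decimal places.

63.29° west

Raw difference: 133.52 − -163.19 = 296.71°.
Normalise into (−180°, 180°]: 296.71° − 360° = -63.29°.
Negative ⇒ the second point lies to the west; separation 63.29°.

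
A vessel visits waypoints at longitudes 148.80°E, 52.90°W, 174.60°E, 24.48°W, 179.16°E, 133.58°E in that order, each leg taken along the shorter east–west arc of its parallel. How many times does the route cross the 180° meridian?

4

Leg 1: +148.80° → -52.90°, shortest Δλ = 158.3° (east) — crosses 180°.
Leg 2: -52.90° → +174.60°, shortest Δλ = -132.5° (west) — crosses 180°.
Leg 3: +174.60° → -24.48°, shortest Δλ = 160.92° (east) — crosses 180°.
Leg 4: -24.48° → +179.16°, shortest Δλ = -156.36° (west) — crosses 180°.
Leg 5: +179.16° → +133.58°, shortest Δλ = -45.58° (west) — does not cross 180°.
Total crossings: 4.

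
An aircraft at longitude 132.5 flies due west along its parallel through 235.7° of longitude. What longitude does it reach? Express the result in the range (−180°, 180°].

-103.2°

Start at +132.5°; shift −235.7° → -103.2°.
-103.2° already lies in (−180°, 180°].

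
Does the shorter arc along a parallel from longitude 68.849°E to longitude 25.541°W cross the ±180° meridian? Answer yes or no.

Signed shortest Δλ = ((-25.541 − 68.849 + 180) mod 360) − 180 = -94.39°.
Going west by 94.39° from +68.849° reaches -25.541° without touching 180°.

No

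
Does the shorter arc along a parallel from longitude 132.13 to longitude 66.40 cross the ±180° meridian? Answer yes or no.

No

Signed shortest Δλ = ((66.40 − 132.13 + 180) mod 360) − 180 = -65.73°.
Going west by 65.73° from +132.13° reaches +66.40° without touching 180°.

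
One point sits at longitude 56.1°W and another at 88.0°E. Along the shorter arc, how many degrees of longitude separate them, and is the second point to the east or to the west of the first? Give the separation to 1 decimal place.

Raw difference: 88.0 − -56.1 = 144.1°.
Normalise into (−180°, 180°]: 144.1° stays 144.1°.
Positive ⇒ the second point lies to the east; separation 144.1°.

144.1° east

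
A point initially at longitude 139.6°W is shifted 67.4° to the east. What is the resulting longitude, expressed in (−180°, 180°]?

72.2°W

Start at -139.6°; shift +67.4° → -72.2°.
-72.2° already lies in (−180°, 180°].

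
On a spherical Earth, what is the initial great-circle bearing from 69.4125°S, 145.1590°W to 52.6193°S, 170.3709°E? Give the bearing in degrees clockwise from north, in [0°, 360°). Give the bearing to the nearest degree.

287°

Δλ = 170.3709 − -145.1590 = 315.5299°; wrapped into (−180°, 180°]: -44.4701°.
θ = atan2( sin Δλ · cos φ₂ , cos φ₁ · sin φ₂ − sin φ₁ · cos φ₂ · cos Δλ )
  = atan2(-0.42530, 0.12616) = -73.478° → normalised to [0°, 360°): 286.522°.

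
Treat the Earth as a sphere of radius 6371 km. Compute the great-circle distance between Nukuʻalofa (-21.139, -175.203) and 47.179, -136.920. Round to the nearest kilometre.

8509 km

Δλ = -136.920 − -175.203 = 38.283°.
Δφ = 47.179 − -21.139 = 68.318°.
a = sin²(Δφ/2) + cos φ₁ · cos φ₂ · sin²(Δλ/2) = 0.383437.
c = 2·atan2(√a, √(1−a)) = 1.33551 rad → d = 6371·c ≈ 8508.51 km.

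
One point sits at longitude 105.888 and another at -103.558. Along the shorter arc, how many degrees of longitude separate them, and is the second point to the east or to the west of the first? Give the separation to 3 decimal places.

Raw difference: -103.558 − 105.888 = -209.446°.
Normalise into (−180°, 180°]: -209.446° + 360° = 150.554°.
Positive ⇒ the second point lies to the east; separation 150.554°.

150.554° east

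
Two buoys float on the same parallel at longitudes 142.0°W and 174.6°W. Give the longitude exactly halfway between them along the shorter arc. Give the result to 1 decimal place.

158.3°W

Signed shortest Δλ from -142.0° to -174.6° is -32.6°.
Midpoint longitude = -142.0° + (-32.6°)/2 = -142.0° − 16.3° = -158.3°.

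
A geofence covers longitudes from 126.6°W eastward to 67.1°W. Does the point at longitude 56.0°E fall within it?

Band width going east from -126.6° to -67.1°: ((-67.1 − -126.6) mod 360) = 59.5°.
Offset of +56.0° east of the west edge: ((56.0 − -126.6) mod 360) = 182.6°.
182.6° > 59.5° ⇒ outside.

No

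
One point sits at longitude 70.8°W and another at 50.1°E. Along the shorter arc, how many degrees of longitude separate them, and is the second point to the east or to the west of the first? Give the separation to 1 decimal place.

120.9° east

Raw difference: 50.1 − -70.8 = 120.9°.
Normalise into (−180°, 180°]: 120.9° stays 120.9°.
Positive ⇒ the second point lies to the east; separation 120.9°.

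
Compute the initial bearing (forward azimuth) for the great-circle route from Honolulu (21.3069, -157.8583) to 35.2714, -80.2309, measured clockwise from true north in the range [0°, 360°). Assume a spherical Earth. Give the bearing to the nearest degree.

59°

Δλ = -80.2309 − -157.8583 = 77.6274°.
θ = atan2( sin Δλ · cos φ₂ , cos φ₁ · sin φ₂ − sin φ₁ · cos φ₂ · cos Δλ )
  = atan2(0.79746, 0.47442) = 59.251° → normalised to [0°, 360°): 59.251°.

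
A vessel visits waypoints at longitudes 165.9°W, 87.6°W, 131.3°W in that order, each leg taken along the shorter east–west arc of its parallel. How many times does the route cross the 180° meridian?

Leg 1: -165.9° → -87.6°, shortest Δλ = 78.3° (east) — does not cross 180°.
Leg 2: -87.6° → -131.3°, shortest Δλ = -43.7° (west) — does not cross 180°.
Total crossings: 0.

0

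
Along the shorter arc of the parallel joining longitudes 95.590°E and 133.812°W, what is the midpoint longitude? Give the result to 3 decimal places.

160.889°E

Signed shortest Δλ from +95.590° to -133.812° is +130.598°.
Midpoint longitude = +95.590° + (+130.598°)/2 = +95.590° + 65.299° = +160.889°.
(The naïve average (+95.590 + -133.812)/2 = -19.111° is on the wrong side of the globe.)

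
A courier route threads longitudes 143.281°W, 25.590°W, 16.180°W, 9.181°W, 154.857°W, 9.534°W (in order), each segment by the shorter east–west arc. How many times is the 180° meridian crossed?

Leg 1: -143.281° → -25.590°, shortest Δλ = 117.691° (east) — does not cross 180°.
Leg 2: -25.590° → -16.180°, shortest Δλ = 9.41° (east) — does not cross 180°.
Leg 3: -16.180° → -9.181°, shortest Δλ = 6.999° (east) — does not cross 180°.
Leg 4: -9.181° → -154.857°, shortest Δλ = -145.676° (west) — does not cross 180°.
Leg 5: -154.857° → -9.534°, shortest Δλ = 145.323° (east) — does not cross 180°.
Total crossings: 0.

0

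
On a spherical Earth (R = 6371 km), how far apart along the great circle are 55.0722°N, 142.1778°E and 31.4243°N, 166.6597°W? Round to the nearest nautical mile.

Δλ = -166.6597 − 142.1778 = -308.8375°; wrapped into (−180°, 180°]: 51.1625°.
Δφ = 31.4243 − 55.0722 = -23.6479°.
a = sin²(Δφ/2) + cos φ₁ · cos φ₂ · sin²(Δλ/2) = 0.133076.
c = 2·atan2(√a, √(1−a)) = 0.74683 rad → d = 6371·c ≈ 4758.04 km ≈ 2569.14 nmi.

2569 nmi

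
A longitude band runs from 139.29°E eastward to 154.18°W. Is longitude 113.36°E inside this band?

Band width going east from +139.29° to -154.18°: ((-154.18 − 139.29) mod 360) = 66.53°.
Offset of +113.36° east of the west edge: ((113.36 − 139.29) mod 360) = 334.07°.
334.07° > 66.53° ⇒ outside.

No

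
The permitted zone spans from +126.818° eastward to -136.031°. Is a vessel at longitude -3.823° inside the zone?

Band width going east from +126.818° to -136.031°: ((-136.031 − 126.818) mod 360) = 97.151°.
Offset of -3.823° east of the west edge: ((-3.823 − 126.818) mod 360) = 229.359°.
229.359° > 97.151° ⇒ outside.

No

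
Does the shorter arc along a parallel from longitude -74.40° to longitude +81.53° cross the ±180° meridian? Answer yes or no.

No

Signed shortest Δλ = ((81.53 − -74.40 + 180) mod 360) − 180 = 155.93°.
Going east by 155.93° from -74.40° reaches +81.53° without touching 180°.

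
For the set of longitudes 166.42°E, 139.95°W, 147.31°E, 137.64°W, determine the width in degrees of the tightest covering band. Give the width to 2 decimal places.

75.05°

Sort the longitudes: -139.95°, -137.64°, +147.31°, +166.42°.
Eastward gaps between consecutive values (wrapping around): 2.31°, 284.95°, 19.11°, 53.63°.
Largest gap = 284.95° ⇒ minimal covering band is its complement: 360° − 284.95° = 75.05°.
Band runs from +147.31° eastward to -137.64°, crossing the antimeridian.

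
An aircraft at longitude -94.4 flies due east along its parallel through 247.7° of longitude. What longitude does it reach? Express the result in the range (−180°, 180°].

+153.3°

Start at -94.4°; shift +247.7° → +153.3°.
+153.3° already lies in (−180°, 180°].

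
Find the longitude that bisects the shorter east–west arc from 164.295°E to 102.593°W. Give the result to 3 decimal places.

149.149°W

Signed shortest Δλ from +164.295° to -102.593° is +93.112°.
Midpoint longitude = +164.295° + (+93.112°)/2 = +164.295° + 46.556° = +210.851°.
Normalise into (−180°, 180°]: -149.149°.
(The naïve average (+164.295 + -102.593)/2 = 30.851° is on the wrong side of the globe.)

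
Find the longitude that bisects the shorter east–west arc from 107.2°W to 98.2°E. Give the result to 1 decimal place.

175.5°E

Signed shortest Δλ from -107.2° to +98.2° is -154.6°.
Midpoint longitude = -107.2° + (-154.6°)/2 = -107.2° − 77.3° = -184.5°.
Normalise into (−180°, 180°]: +175.5°.
(The naïve average (-107.2 + +98.2)/2 = -4.5° is on the wrong side of the globe.)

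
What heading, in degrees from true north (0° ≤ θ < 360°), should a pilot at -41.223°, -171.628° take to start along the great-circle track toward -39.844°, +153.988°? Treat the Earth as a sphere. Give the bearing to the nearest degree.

Δλ = 153.988 − -171.628 = 325.616°; wrapped into (−180°, 180°]: -34.384°.
θ = atan2( sin Δλ · cos φ₂ , cos φ₁ · sin φ₂ − sin φ₁ · cos φ₂ · cos Δλ )
  = atan2(-0.43360, -0.06434) = -98.440° → normalised to [0°, 360°): 261.560°.

262°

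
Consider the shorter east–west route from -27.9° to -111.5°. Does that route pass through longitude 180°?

No

Signed shortest Δλ = ((-111.5 − -27.9 + 180) mod 360) − 180 = -83.6°.
Going west by 83.6° from -27.9° reaches -111.5° without touching 180°.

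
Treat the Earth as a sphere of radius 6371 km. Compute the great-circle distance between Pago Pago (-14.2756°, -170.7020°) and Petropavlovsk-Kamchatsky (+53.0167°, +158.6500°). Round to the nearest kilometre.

Δλ = 158.6500 − -170.7020 = 329.3520°; wrapped into (−180°, 180°]: -30.6480°.
Δφ = 53.0167 − -14.2756 = 67.2923°.
a = sin²(Δφ/2) + cos φ₁ · cos φ₂ · sin²(Δλ/2) = 0.347703.
c = 2·atan2(√a, √(1−a)) = 1.26129 rad → d = 6371·c ≈ 8035.65 km.

8036 km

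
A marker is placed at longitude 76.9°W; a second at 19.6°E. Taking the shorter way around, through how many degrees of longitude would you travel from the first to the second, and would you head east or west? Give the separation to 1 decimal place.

96.5° east

Raw difference: 19.6 − -76.9 = 96.5°.
Normalise into (−180°, 180°]: 96.5° stays 96.5°.
Positive ⇒ the second point lies to the east; separation 96.5°.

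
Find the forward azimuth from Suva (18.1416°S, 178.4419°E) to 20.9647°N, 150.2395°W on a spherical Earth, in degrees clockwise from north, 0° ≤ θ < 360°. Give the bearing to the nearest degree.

40°

Δλ = -150.2395 − 178.4419 = -328.6814°; wrapped into (−180°, 180°]: 31.3186°.
θ = atan2( sin Δλ · cos φ₂ , cos φ₁ · sin φ₂ − sin φ₁ · cos φ₂ · cos Δλ )
  = atan2(0.48539, 0.58840) = 39.520° → normalised to [0°, 360°): 39.520°.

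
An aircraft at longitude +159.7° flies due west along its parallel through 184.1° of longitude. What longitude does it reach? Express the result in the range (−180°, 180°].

Start at +159.7°; shift −184.1° → -24.4°.
-24.4° already lies in (−180°, 180°].

-24.4°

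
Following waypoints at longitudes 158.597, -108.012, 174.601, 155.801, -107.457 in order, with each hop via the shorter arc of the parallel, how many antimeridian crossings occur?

Leg 1: +158.597° → -108.012°, shortest Δλ = 93.391° (east) — crosses 180°.
Leg 2: -108.012° → +174.601°, shortest Δλ = -77.387° (west) — crosses 180°.
Leg 3: +174.601° → +155.801°, shortest Δλ = -18.8° (west) — does not cross 180°.
Leg 4: +155.801° → -107.457°, shortest Δλ = 96.742° (east) — crosses 180°.
Total crossings: 3.

3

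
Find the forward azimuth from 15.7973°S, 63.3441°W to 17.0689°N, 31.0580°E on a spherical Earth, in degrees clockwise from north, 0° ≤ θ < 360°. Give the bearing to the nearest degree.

75°

Δλ = 31.0580 − -63.3441 = 94.4021°.
θ = atan2( sin Δλ · cos φ₂ , cos φ₁ · sin φ₂ − sin φ₁ · cos φ₂ · cos Δλ )
  = atan2(0.95313, 0.26246) = 74.604° → normalised to [0°, 360°): 74.604°.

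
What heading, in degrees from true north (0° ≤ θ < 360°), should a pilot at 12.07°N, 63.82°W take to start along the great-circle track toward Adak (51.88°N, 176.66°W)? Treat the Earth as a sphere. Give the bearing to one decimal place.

325.2°

Δλ = -176.66 − -63.82 = -112.84°.
θ = atan2( sin Δλ · cos φ₂ , cos φ₁ · sin φ₂ − sin φ₁ · cos φ₂ · cos Δλ )
  = atan2(-0.56891, 0.81943) = -34.771° → normalised to [0°, 360°): 325.229°.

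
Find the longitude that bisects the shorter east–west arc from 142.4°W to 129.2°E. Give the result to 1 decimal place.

173.4°E

Signed shortest Δλ from -142.4° to +129.2° is -88.4°.
Midpoint longitude = -142.4° + (-88.4°)/2 = -142.4° − 44.2° = -186.6°.
Normalise into (−180°, 180°]: +173.4°.
(The naïve average (-142.4 + +129.2)/2 = -6.6° is on the wrong side of the globe.)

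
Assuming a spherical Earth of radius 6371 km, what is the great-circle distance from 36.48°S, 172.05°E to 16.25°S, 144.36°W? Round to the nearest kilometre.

Δλ = -144.36 − 172.05 = -316.41°; wrapped into (−180°, 180°]: 43.59°.
Δφ = -16.25 − -36.48 = 20.23°.
a = sin²(Δφ/2) + cos φ₁ · cos φ₂ · sin²(Δλ/2) = 0.137259.
c = 2·atan2(√a, √(1−a)) = 0.75906 rad → d = 6371·c ≈ 4835.99 km.

4836 km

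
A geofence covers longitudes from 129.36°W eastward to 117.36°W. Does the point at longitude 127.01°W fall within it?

Band width going east from -129.36° to -117.36°: ((-117.36 − -129.36) mod 360) = 12.00°.
Offset of -127.01° east of the west edge: ((-127.01 − -129.36) mod 360) = 2.35°.
2.35° ≤ 12.00° ⇒ inside.

Yes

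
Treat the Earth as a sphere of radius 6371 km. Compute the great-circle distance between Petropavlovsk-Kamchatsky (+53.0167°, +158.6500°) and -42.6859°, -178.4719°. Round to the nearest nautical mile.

5867 nmi

Δλ = -178.4719 − 158.6500 = -337.1219°; wrapped into (−180°, 180°]: 22.8781°.
Δφ = -42.6859 − 53.0167 = -95.7026°.
a = sin²(Δφ/2) + cos φ₁ · cos φ₂ · sin²(Δλ/2) = 0.567076.
c = 2·atan2(√a, √(1−a)) = 1.70535 rad → d = 6371·c ≈ 10864.81 km ≈ 5866.53 nmi.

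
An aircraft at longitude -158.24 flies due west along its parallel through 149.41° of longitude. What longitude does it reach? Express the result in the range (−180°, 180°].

Start at -158.24°; shift −149.41° → -307.65°.
-307.65° lies outside (−180°, 180°]; add 360° → +52.35°.

+52.35°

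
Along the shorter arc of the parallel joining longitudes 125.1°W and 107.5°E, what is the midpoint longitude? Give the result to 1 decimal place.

Signed shortest Δλ from -125.1° to +107.5° is -127.4°.
Midpoint longitude = -125.1° + (-127.4°)/2 = -125.1° − 63.7° = -188.8°.
Normalise into (−180°, 180°]: +171.2°.
(The naïve average (-125.1 + +107.5)/2 = -8.8° is on the wrong side of the globe.)

171.2°E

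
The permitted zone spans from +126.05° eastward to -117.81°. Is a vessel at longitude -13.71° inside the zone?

Band width going east from +126.05° to -117.81°: ((-117.81 − 126.05) mod 360) = 116.14°.
Offset of -13.71° east of the west edge: ((-13.71 − 126.05) mod 360) = 220.24°.
220.24° > 116.14° ⇒ outside.

No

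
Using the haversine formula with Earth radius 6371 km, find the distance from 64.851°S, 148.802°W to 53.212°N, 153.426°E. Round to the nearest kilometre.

14022 km

Δλ = 153.426 − -148.802 = 302.228°; wrapped into (−180°, 180°]: -57.772°.
Δφ = 53.212 − -64.851 = 118.063°.
a = sin²(Δφ/2) + cos φ₁ · cos φ₂ · sin²(Δλ/2) = 0.794609.
c = 2·atan2(√a, √(1−a)) = 2.20089 rad → d = 6371·c ≈ 14021.86 km.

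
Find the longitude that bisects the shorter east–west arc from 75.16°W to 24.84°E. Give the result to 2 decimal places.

Signed shortest Δλ from -75.16° to +24.84° is +100.00°.
Midpoint longitude = -75.16° + (+100.00°)/2 = -75.16° + 50.00° = -25.16°.

25.16°W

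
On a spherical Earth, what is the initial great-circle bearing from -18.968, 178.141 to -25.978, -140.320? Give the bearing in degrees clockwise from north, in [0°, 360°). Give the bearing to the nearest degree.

108°

Δλ = -140.320 − 178.141 = -318.461°; wrapped into (−180°, 180°]: 41.539°.
θ = atan2( sin Δλ · cos φ₂ , cos φ₁ · sin φ₂ − sin φ₁ · cos φ₂ · cos Δλ )
  = atan2(0.59613, -0.19553) = 108.159° → normalised to [0°, 360°): 108.159°.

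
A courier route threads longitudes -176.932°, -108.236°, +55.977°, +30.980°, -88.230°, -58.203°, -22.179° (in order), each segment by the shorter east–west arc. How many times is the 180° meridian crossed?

0

Leg 1: -176.932° → -108.236°, shortest Δλ = 68.696° (east) — does not cross 180°.
Leg 2: -108.236° → +55.977°, shortest Δλ = 164.213° (east) — does not cross 180°.
Leg 3: +55.977° → +30.980°, shortest Δλ = -24.997° (west) — does not cross 180°.
Leg 4: +30.980° → -88.230°, shortest Δλ = -119.21° (west) — does not cross 180°.
Leg 5: -88.230° → -58.203°, shortest Δλ = 30.027° (east) — does not cross 180°.
Leg 6: -58.203° → -22.179°, shortest Δλ = 36.024° (east) — does not cross 180°.
Total crossings: 0.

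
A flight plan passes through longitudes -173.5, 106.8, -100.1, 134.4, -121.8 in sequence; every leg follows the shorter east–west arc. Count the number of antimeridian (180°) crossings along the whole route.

Leg 1: -173.5° → +106.8°, shortest Δλ = -79.7° (west) — crosses 180°.
Leg 2: +106.8° → -100.1°, shortest Δλ = 153.1° (east) — crosses 180°.
Leg 3: -100.1° → +134.4°, shortest Δλ = -125.5° (west) — crosses 180°.
Leg 4: +134.4° → -121.8°, shortest Δλ = 103.8° (east) — crosses 180°.
Total crossings: 4.

4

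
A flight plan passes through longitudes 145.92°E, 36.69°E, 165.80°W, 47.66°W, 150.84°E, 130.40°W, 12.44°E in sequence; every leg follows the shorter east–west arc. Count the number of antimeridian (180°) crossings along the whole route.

3

Leg 1: +145.92° → +36.69°, shortest Δλ = -109.23° (west) — does not cross 180°.
Leg 2: +36.69° → -165.80°, shortest Δλ = 157.51° (east) — crosses 180°.
Leg 3: -165.80° → -47.66°, shortest Δλ = 118.14° (east) — does not cross 180°.
Leg 4: -47.66° → +150.84°, shortest Δλ = -161.5° (west) — crosses 180°.
Leg 5: +150.84° → -130.40°, shortest Δλ = 78.76° (east) — crosses 180°.
Leg 6: -130.40° → +12.44°, shortest Δλ = 142.84° (east) — does not cross 180°.
Total crossings: 3.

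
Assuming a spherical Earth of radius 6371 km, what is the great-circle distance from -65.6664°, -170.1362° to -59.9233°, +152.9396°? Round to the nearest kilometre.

1949 km

Δλ = 152.9396 − -170.1362 = 323.0758°; wrapped into (−180°, 180°]: -36.9242°.
Δφ = -59.9233 − -65.6664 = 5.7431°.
a = sin²(Δφ/2) + cos φ₁ · cos φ₂ · sin²(Δλ/2) = 0.023219.
c = 2·atan2(√a, √(1−a)) = 0.30595 rad → d = 6371·c ≈ 1949.18 km.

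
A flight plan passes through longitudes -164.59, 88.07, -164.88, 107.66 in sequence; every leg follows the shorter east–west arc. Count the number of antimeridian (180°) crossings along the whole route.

Leg 1: -164.59° → +88.07°, shortest Δλ = -107.34° (west) — crosses 180°.
Leg 2: +88.07° → -164.88°, shortest Δλ = 107.05° (east) — crosses 180°.
Leg 3: -164.88° → +107.66°, shortest Δλ = -87.46° (west) — crosses 180°.
Total crossings: 3.

3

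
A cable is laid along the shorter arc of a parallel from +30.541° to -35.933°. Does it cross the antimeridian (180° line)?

No

Signed shortest Δλ = ((-35.933 − 30.541 + 180) mod 360) − 180 = -66.474°.
Going west by 66.474° from +30.541° reaches -35.933° without touching 180°.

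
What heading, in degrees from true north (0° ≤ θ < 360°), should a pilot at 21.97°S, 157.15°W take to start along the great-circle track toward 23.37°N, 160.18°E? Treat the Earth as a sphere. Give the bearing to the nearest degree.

Δλ = 160.18 − -157.15 = 317.33°; wrapped into (−180°, 180°]: -42.67°.
θ = atan2( sin Δλ · cos φ₂ , cos φ₁ · sin φ₂ − sin φ₁ · cos φ₂ · cos Δλ )
  = atan2(-0.62217, 0.62037) = -45.083° → normalised to [0°, 360°): 314.917°.

315°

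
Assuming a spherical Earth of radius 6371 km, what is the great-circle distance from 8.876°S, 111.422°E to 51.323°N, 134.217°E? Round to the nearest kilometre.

Δλ = 134.217 − 111.422 = 22.795°.
Δφ = 51.323 − -8.876 = 60.199°.
a = sin²(Δφ/2) + cos φ₁ · cos φ₂ · sin²(Δλ/2) = 0.275618.
c = 2·atan2(√a, √(1−a)) = 1.10541 rad → d = 6371·c ≈ 7042.59 km.

7043 km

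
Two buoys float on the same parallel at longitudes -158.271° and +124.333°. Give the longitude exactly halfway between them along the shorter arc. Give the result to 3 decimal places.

Signed shortest Δλ from -158.271° to +124.333° is -77.396°.
Midpoint longitude = -158.271° + (-77.396°)/2 = -158.271° − 38.698° = -196.969°.
Normalise into (−180°, 180°]: +163.031°.
(The naïve average (-158.271 + +124.333)/2 = -16.969° is on the wrong side of the globe.)

+163.031°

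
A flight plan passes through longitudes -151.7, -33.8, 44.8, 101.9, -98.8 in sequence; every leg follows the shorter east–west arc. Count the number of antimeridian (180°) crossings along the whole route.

Leg 1: -151.7° → -33.8°, shortest Δλ = 117.9° (east) — does not cross 180°.
Leg 2: -33.8° → +44.8°, shortest Δλ = 78.6° (east) — does not cross 180°.
Leg 3: +44.8° → +101.9°, shortest Δλ = 57.1° (east) — does not cross 180°.
Leg 4: +101.9° → -98.8°, shortest Δλ = 159.3° (east) — crosses 180°.
Total crossings: 1.

1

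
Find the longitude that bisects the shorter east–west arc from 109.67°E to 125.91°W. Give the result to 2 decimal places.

Signed shortest Δλ from +109.67° to -125.91° is +124.42°.
Midpoint longitude = +109.67° + (+124.42°)/2 = +109.67° + 62.21° = +171.88°.
(The naïve average (+109.67 + -125.91)/2 = -8.12° is on the wrong side of the globe.)

171.88°E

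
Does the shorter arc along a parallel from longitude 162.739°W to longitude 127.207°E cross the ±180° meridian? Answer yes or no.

Naïve |127.207 − -162.739| = 289.946° > 180°, so the shorter arc goes the other way round — across 180°.
Signed shortest Δλ = ((127.207 − -162.739 + 180) mod 360) − 180 = -70.054°.
Going west by 70.054° from -162.739° passes through 180° before reaching +127.207°.

Yes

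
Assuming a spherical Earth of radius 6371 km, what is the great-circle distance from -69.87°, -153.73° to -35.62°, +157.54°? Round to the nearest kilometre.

4781 km

Δλ = 157.54 − -153.73 = 311.27°; wrapped into (−180°, 180°]: -48.73°.
Δφ = -35.62 − -69.87 = 34.25°.
a = sin²(Δφ/2) + cos φ₁ · cos φ₂ · sin²(Δλ/2) = 0.134319.
c = 2·atan2(√a, √(1−a)) = 0.75048 rad → d = 6371·c ≈ 4781.31 km.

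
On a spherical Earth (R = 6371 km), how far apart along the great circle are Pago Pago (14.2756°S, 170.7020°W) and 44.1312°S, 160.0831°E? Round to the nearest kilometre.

Δλ = 160.0831 − -170.7020 = 330.7851°; wrapped into (−180°, 180°]: -29.2149°.
Δφ = -44.1312 − -14.2756 = -29.8556°.
a = sin²(Δφ/2) + cos φ₁ · cos φ₂ · sin²(Δλ/2) = 0.110599.
c = 2·atan2(√a, √(1−a)) = 0.67804 rad → d = 6371·c ≈ 4319.82 km.

4320 km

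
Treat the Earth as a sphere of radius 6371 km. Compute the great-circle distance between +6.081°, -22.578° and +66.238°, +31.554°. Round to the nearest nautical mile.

Δλ = 31.554 − -22.578 = 54.132°.
Δφ = 66.238 − 6.081 = 60.157°.
a = sin²(Δφ/2) + cos φ₁ · cos φ₂ · sin²(Δλ/2) = 0.334142.
c = 2·atan2(√a, √(1−a)) = 1.23268 rad → d = 6371·c ≈ 7853.37 km ≈ 4240.48 nmi.

4240 nmi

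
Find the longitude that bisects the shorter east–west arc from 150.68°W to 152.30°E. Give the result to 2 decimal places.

Signed shortest Δλ from -150.68° to +152.30° is -57.02°.
Midpoint longitude = -150.68° + (-57.02°)/2 = -150.68° − 28.51° = -179.19°.
(The naïve average (-150.68 + +152.30)/2 = 0.81° is on the wrong side of the globe.)

179.19°W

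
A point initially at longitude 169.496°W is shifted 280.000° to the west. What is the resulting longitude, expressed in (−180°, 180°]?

89.496°W

Start at -169.496°; shift −280.000° → -449.496°.
-449.496° lies outside (−180°, 180°]; add 360° → -89.496°.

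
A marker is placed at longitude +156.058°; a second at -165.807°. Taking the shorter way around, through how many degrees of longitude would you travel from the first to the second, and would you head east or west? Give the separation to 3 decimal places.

Raw difference: -165.807 − 156.058 = -321.865°.
Normalise into (−180°, 180°]: -321.865° + 360° = 38.135°.
Positive ⇒ the second point lies to the east; separation 38.135°.

38.135° east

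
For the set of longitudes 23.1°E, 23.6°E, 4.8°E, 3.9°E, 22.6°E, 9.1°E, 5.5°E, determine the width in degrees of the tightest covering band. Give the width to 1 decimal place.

19.7°

Sort the longitudes: +3.9°, +4.8°, +5.5°, +9.1°, +22.6°, +23.1°, +23.6°.
Eastward gaps between consecutive values (wrapping around): 0.9°, 0.7°, 3.6°, 13.5°, 0.5°, 0.5°, 340.3°.
Largest gap = 340.3° ⇒ minimal covering band is its complement: 360° − 340.3° = 19.7°.
Band runs from +3.9° eastward to +23.6°.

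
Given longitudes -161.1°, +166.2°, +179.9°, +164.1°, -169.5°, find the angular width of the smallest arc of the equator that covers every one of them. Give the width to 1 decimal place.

34.8°

Sort the longitudes: -169.5°, -161.1°, +164.1°, +166.2°, +179.9°.
Eastward gaps between consecutive values (wrapping around): 8.4°, 325.2°, 2.1°, 13.7°, 10.6°.
Largest gap = 325.2° ⇒ minimal covering band is its complement: 360° − 325.2° = 34.8°.
Band runs from +164.1° eastward to -161.1°, crossing the antimeridian.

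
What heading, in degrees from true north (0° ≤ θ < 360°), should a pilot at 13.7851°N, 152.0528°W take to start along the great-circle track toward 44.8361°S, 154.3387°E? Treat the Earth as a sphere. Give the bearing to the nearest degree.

216°

Δλ = 154.3387 − -152.0528 = 306.3915°; wrapped into (−180°, 180°]: -53.6085°.
θ = atan2( sin Δλ · cos φ₂ , cos φ₁ · sin φ₂ − sin φ₁ · cos φ₂ · cos Δλ )
  = atan2(-0.57083, -0.78502) = -143.977° → normalised to [0°, 360°): 216.023°.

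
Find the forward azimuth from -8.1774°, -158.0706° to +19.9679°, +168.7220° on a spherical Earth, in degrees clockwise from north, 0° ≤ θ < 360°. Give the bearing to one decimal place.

311.2°

Δλ = 168.7220 − -158.0706 = 326.7926°; wrapped into (−180°, 180°]: -33.2074°.
θ = atan2( sin Δλ · cos φ₂ , cos φ₁ · sin φ₂ − sin φ₁ · cos φ₂ · cos Δλ )
  = atan2(-0.51475, 0.44988) = -48.847° → normalised to [0°, 360°): 311.153°.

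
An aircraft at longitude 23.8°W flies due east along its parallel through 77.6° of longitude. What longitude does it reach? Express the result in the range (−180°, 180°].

53.8°E

Start at -23.8°; shift +77.6° → +53.8°.
+53.8° already lies in (−180°, 180°].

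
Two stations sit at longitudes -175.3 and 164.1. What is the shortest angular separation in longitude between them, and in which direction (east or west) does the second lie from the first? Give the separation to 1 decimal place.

20.6° west

Raw difference: 164.1 − -175.3 = 339.4°.
Normalise into (−180°, 180°]: 339.4° − 360° = -20.6°.
Negative ⇒ the second point lies to the west; separation 20.6°.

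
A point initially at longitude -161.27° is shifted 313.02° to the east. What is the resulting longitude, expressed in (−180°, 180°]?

Start at -161.27°; shift +313.02° → +151.75°.
+151.75° already lies in (−180°, 180°].

+151.75°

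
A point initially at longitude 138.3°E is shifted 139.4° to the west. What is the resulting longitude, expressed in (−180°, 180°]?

1.1°W

Start at +138.3°; shift −139.4° → -1.1°.
-1.1° already lies in (−180°, 180°].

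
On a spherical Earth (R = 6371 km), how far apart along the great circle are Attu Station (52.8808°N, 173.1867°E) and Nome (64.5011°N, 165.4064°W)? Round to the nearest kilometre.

Δλ = -165.4064 − 173.1867 = -338.5931°; wrapped into (−180°, 180°]: 21.4069°.
Δφ = 64.5011 − 52.8808 = 11.6203°.
a = sin²(Δφ/2) + cos φ₁ · cos φ₂ · sin²(Δλ/2) = 0.019209.
c = 2·atan2(√a, √(1−a)) = 0.27809 rad → d = 6371·c ≈ 1771.72 km.

1772 km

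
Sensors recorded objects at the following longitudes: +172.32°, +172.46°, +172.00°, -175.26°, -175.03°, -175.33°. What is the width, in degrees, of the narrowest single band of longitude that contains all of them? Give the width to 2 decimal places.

Sort the longitudes: -175.33°, -175.26°, -175.03°, +172.00°, +172.32°, +172.46°.
Eastward gaps between consecutive values (wrapping around): 0.07°, 0.23°, 347.03°, 0.32°, 0.14°, 12.21°.
Largest gap = 347.03° ⇒ minimal covering band is its complement: 360° − 347.03° = 12.97°.
Band runs from +172.00° eastward to -175.03°, crossing the antimeridian.

12.97°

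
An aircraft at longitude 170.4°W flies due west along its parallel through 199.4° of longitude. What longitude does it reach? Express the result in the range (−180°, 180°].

Start at -170.4°; shift −199.4° → -369.8°.
-369.8° lies outside (−180°, 180°]; add 360° → -9.8°.

9.8°W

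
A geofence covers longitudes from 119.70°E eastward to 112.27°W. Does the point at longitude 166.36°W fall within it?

Band width going east from +119.70° to -112.27°: ((-112.27 − 119.70) mod 360) = 128.03°.
Offset of -166.36° east of the west edge: ((-166.36 − 119.70) mod 360) = 73.94°.
73.94° ≤ 128.03° ⇒ inside.

Yes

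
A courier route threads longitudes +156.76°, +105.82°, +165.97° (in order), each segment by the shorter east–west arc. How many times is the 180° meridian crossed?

0

Leg 1: +156.76° → +105.82°, shortest Δλ = -50.94° (west) — does not cross 180°.
Leg 2: +105.82° → +165.97°, shortest Δλ = 60.15° (east) — does not cross 180°.
Total crossings: 0.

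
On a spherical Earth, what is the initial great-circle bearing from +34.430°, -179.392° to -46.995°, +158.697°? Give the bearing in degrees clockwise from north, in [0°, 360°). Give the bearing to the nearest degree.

Δλ = 158.697 − -179.392 = 338.089°; wrapped into (−180°, 180°]: -21.911°.
θ = atan2( sin Δλ · cos φ₂ , cos φ₁ · sin φ₂ − sin φ₁ · cos φ₂ · cos Δλ )
  = atan2(-0.25452, -0.96096) = -165.165° → normalised to [0°, 360°): 194.835°.

195°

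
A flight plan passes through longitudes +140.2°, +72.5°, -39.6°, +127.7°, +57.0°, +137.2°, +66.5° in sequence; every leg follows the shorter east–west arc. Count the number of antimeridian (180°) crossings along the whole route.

Leg 1: +140.2° → +72.5°, shortest Δλ = -67.7° (west) — does not cross 180°.
Leg 2: +72.5° → -39.6°, shortest Δλ = -112.1° (west) — does not cross 180°.
Leg 3: -39.6° → +127.7°, shortest Δλ = 167.3° (east) — does not cross 180°.
Leg 4: +127.7° → +57.0°, shortest Δλ = -70.7° (west) — does not cross 180°.
Leg 5: +57.0° → +137.2°, shortest Δλ = 80.2° (east) — does not cross 180°.
Leg 6: +137.2° → +66.5°, shortest Δλ = -70.7° (west) — does not cross 180°.
Total crossings: 0.

0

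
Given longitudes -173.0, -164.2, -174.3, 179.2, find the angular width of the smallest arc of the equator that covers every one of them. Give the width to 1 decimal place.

16.6°

Sort the longitudes: -174.3°, -173.0°, -164.2°, +179.2°.
Eastward gaps between consecutive values (wrapping around): 1.3°, 8.8°, 343.4°, 6.5°.
Largest gap = 343.4° ⇒ minimal covering band is its complement: 360° − 343.4° = 16.6°.
Band runs from +179.2° eastward to -164.2°, crossing the antimeridian.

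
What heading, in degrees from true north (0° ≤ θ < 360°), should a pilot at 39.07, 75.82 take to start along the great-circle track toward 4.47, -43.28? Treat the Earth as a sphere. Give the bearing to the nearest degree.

Δλ = -43.28 − 75.82 = -119.10°.
θ = atan2( sin Δλ · cos φ₂ , cos φ₁ · sin φ₂ − sin φ₁ · cos φ₂ · cos Δλ )
  = atan2(-0.87111, 0.36610) = -67.205° → normalised to [0°, 360°): 292.795°.

293°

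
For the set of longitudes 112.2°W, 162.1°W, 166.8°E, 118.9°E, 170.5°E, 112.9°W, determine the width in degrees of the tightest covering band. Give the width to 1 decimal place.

128.9°

Sort the longitudes: -162.1°, -112.9°, -112.2°, +118.9°, +166.8°, +170.5°.
Eastward gaps between consecutive values (wrapping around): 49.2°, 0.7°, 231.1°, 47.9°, 3.7°, 27.4°.
Largest gap = 231.1° ⇒ minimal covering band is its complement: 360° − 231.1° = 128.9°.
Band runs from +118.9° eastward to -112.2°, crossing the antimeridian.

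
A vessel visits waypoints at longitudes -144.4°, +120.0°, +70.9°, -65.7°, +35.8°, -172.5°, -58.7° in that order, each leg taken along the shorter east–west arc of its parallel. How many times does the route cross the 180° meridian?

Leg 1: -144.4° → +120.0°, shortest Δλ = -95.6° (west) — crosses 180°.
Leg 2: +120.0° → +70.9°, shortest Δλ = -49.1° (west) — does not cross 180°.
Leg 3: +70.9° → -65.7°, shortest Δλ = -136.6° (west) — does not cross 180°.
Leg 4: -65.7° → +35.8°, shortest Δλ = 101.5° (east) — does not cross 180°.
Leg 5: +35.8° → -172.5°, shortest Δλ = 151.7° (east) — crosses 180°.
Leg 6: -172.5° → -58.7°, shortest Δλ = 113.8° (east) — does not cross 180°.
Total crossings: 2.

2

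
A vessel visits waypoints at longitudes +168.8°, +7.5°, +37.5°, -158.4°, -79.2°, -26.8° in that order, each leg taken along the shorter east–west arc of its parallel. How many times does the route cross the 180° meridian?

Leg 1: +168.8° → +7.5°, shortest Δλ = -161.3° (west) — does not cross 180°.
Leg 2: +7.5° → +37.5°, shortest Δλ = 30.0° (east) — does not cross 180°.
Leg 3: +37.5° → -158.4°, shortest Δλ = 164.1° (east) — crosses 180°.
Leg 4: -158.4° → -79.2°, shortest Δλ = 79.2° (east) — does not cross 180°.
Leg 5: -79.2° → -26.8°, shortest Δλ = 52.4° (east) — does not cross 180°.
Total crossings: 1.

1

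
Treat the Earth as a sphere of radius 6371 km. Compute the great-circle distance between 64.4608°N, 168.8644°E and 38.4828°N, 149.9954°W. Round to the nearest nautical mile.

2122 nmi

Δλ = -149.9954 − 168.8644 = -318.8598°; wrapped into (−180°, 180°]: 41.1402°.
Δφ = 38.4828 − 64.4608 = -25.9780°.
a = sin²(Δφ/2) + cos φ₁ · cos φ₂ · sin²(Δλ/2) = 0.092181.
c = 2·atan2(√a, √(1−a)) = 0.61697 rad → d = 6371·c ≈ 3930.69 km ≈ 2122.40 nmi.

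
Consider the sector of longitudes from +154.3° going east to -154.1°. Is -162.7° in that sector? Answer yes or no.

Yes

Band width going east from +154.3° to -154.1°: ((-154.1 − 154.3) mod 360) = 51.6°.
Offset of -162.7° east of the west edge: ((-162.7 − 154.3) mod 360) = 43.0°.
43.0° ≤ 51.6° ⇒ inside.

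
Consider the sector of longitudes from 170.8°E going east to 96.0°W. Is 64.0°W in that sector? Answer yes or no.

Band width going east from +170.8° to -96.0°: ((-96.0 − 170.8) mod 360) = 93.2°.
Offset of -64.0° east of the west edge: ((-64.0 − 170.8) mod 360) = 125.2°.
125.2° > 93.2° ⇒ outside.

No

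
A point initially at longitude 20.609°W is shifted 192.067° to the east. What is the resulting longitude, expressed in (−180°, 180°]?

Start at -20.609°; shift +192.067° → +171.458°.
+171.458° already lies in (−180°, 180°].

171.458°E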